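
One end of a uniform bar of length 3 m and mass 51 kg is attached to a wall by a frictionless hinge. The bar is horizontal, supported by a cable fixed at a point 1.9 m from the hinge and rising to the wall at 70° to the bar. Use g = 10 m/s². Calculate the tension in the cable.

Take torques about the hinge: T sin 70° · 1.9 = 51×10×1.5 = 765 N·m.
So T = 765 / (0.9397 × 1.9) = 428.47 N.

T ≈ 428 N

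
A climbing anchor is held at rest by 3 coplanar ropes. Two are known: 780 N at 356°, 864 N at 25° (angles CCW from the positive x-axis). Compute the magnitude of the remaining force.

Sum the known components: ΣF_x = 1561 N, ΣF_y = 310.7 N.
For equilibrium the remaining force must supply (−ΣF_x, −ΣF_y) = (-1561, -310.7) N.
Magnitude = √((-1561)² + (-310.7)²) = 1592 N; direction = atan2(-310.7, -1561) = 191.3°.

F ≈ 1590 N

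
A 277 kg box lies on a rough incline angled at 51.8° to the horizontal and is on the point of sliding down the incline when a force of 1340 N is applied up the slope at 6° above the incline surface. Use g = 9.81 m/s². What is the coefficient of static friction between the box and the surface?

On the verge of sliding down the incline, friction is at its maximum μN and acts up the slope.
Perpendicular to incline: N = W cos 51.8° − P sin 6° = 1680 − 140.1 = 1540 N.
Along incline: P cos 6° + μN = W sin 51.8° → μ = (W sin 51.8° − P cos 6°) / N = 0.5212.

μ ≈ 0.521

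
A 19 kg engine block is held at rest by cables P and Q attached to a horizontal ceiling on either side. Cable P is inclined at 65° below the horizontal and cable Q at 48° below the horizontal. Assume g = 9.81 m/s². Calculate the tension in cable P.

Weight W = 19 × 9.81 = 186.4 N acts straight down.
Horizontal: T_P cos 65° = T_Q cos 48°  →  T_Q = 0.6316 T_P.
Vertical: T_P sin 65° + T_Q sin 48° = 186.4.
Substituting the horizontal relation into the vertical equation gives 1.376 T_P = 186.4, so T_P = 135.5 N.

T_P ≈ 135 N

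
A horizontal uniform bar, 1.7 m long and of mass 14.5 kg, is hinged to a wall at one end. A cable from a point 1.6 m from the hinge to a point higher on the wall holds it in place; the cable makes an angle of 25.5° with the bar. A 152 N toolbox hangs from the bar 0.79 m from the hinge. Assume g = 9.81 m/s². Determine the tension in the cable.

T ≈ 350 N

Take torques about the hinge: T sin 25.5° · 1.6 = 14.5×9.81×0.85 + 152×0.79 = 240.99 N·m.
So T = 240.99 / (0.4305 × 1.6) = 349.86 N.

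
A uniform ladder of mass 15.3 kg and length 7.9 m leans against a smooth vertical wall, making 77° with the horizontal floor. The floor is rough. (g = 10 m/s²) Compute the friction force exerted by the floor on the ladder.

f ≈ 17.7 N

Torques about the foot: N_wall · 7.9 sin 77° = 15.3×10×3.95 cos 77° → N_wall = 17.661 N.
ΣF_x = 0: f_floor = N_wall = 17.661 N.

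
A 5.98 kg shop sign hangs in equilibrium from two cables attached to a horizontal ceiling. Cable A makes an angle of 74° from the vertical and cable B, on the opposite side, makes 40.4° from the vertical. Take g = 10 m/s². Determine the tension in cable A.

Angles from the horizontal: cable A is 90° − 74° = 16°, cable B is 90° − 40.4° = 49.6°.
Weight W = 5.98 × 10 = 59.8 N acts straight down.
Horizontal: T_A cos 16° = T_B cos 49.6°  →  T_B = 1.483 T_A.
Vertical: T_A sin 16° + T_B sin 49.6° = 59.8.
Substituting the horizontal relation into the vertical equation gives 1.405 T_A = 59.8, so T_A = 42.56 N.

T_A ≈ 42.6 N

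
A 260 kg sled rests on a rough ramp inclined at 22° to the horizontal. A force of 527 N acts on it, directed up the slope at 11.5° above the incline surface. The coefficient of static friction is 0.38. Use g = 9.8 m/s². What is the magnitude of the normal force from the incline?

N ≈ 2260 N

Axes along / perpendicular to the incline. W sin 22° = 954.5 N down-slope; W cos 22° = 2362 N into the surface.
Perpendicular: N = W cos 22° − P sin 11.5° = 2362 − 105.1 = 2257 N.
Along incline: P cos 11.5° + f = W sin 22° (friction acts up-slope) → f = 954.5 − 516.4 = 438.1 N.
|f| = 438.1 N ≤ μN = 857.8 N, so the sled is indeed static.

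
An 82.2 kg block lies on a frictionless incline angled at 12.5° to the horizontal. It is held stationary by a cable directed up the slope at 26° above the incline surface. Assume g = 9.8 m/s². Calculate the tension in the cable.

T ≈ 194 N

Take axes along and perpendicular to the incline. Weight components: W sin 12.5° = 174.4 N down-slope, W cos 12.5° = 786.5 N into the surface.
Along incline: T cos 26° = W sin 12.5° → T = 194 N.
Perpendicular: N = W cos 12.5° − T sin 26° = 701.4 N.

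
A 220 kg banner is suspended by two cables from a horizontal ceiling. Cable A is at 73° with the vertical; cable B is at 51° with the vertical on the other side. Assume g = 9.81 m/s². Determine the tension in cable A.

T_A ≈ 2020 N

Angles from the horizontal: cable A is 90° − 73° = 17°, cable B is 90° − 51° = 39°.
Weight W = 220 × 9.81 = 2158 N acts straight down.
Horizontal: T_A cos 17° = T_B cos 39°  →  T_B = 1.231 T_A.
Vertical: T_A sin 17° + T_B sin 39° = 2158.
Substituting the horizontal relation into the vertical equation gives 1.067 T_A = 2158, so T_A = 2023 N.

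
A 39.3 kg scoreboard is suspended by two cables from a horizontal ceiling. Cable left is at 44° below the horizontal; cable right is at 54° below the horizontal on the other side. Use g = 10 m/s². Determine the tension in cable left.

Weight W = 39.3 × 10 = 393 N acts straight down.
Horizontal: T_left cos 44° = T_right cos 54°  →  T_right = 1.224 T_left.
Vertical: T_left sin 44° + T_right sin 54° = 393.
Substituting the horizontal relation into the vertical equation gives 1.685 T_left = 393, so T_left = 233.3 N.

T_left ≈ 233 N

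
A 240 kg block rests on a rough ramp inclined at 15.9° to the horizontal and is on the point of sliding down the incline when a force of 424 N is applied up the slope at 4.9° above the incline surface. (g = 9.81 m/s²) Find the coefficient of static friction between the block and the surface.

On the verge of sliding down the incline, friction is at its maximum μN and acts up the slope.
Perpendicular to incline: N = W cos 15.9° − P sin 4.9° = 2264 − 36.22 = 2228 N.
Along incline: P cos 4.9° + μN = W sin 15.9° → μ = (W sin 15.9° − P cos 4.9°) / N = 0.09989.

μ ≈ 0.0999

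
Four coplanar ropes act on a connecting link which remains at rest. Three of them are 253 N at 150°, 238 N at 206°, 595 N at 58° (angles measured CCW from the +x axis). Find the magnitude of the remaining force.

F ≈ 540 N

Sum the known components: ΣF_x = -117.7 N, ΣF_y = 526.8 N.
For equilibrium the remaining force must supply (−ΣF_x, −ΣF_y) = (117.7, -526.8) N.
Magnitude = √((117.7)² + (-526.8)²) = 539.7 N; direction = atan2(-526.8, 117.7) = 282.6°.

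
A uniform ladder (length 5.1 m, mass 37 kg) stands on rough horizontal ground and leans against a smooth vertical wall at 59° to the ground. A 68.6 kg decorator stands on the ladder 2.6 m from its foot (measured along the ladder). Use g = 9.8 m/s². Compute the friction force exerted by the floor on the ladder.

Torques about the foot: N_wall · 5.1 sin 59° = 37×9.8×2.55 cos 59° + 68.6×9.8×2.6 cos 59° → N_wall = 314.87 N.
ΣF_x = 0: f_floor = N_wall = 314.87 N.

f ≈ 315 N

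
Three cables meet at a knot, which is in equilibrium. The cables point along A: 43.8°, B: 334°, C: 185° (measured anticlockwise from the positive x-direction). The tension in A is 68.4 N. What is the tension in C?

T_C ≈ 125 N

Resolve: ΣF_x = 68.4 cos 43.8° + T_B cos 334° + T_C cos 185° = 0.
        ΣF_y = 68.4 sin 43.8° + T_B sin 334° + T_C sin 185° = 0.
The known terms sum to (49.37, 47.34) N, so 0.8988 T_B − 0.9962 T_C = -49.37 and -0.4384 T_B − 0.0872 T_C = -47.34.
Solving simultaneously: T_B = 83.22 N, T_C = 124.6 N.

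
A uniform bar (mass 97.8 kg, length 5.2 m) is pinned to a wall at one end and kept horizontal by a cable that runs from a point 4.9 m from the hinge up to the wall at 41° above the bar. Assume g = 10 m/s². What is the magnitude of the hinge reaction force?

Take torques about the hinge: T sin 41° · 4.9 = 97.8×10×2.6 = 2542.8 N·m.
So T = 2542.8 / (0.6561 × 4.9) = 790.99 N.
ΣF_x = 0: H_x = T cos 41° = 596.97 N.
ΣF_y = 0: H_y = (97.8×10) − T sin 41° = 978 − 518.94 = 459.06 N.
|H| = √(H_x² + H_y²) = √((596.97)² + (459.06)²) = 753.07 N.

|H| ≈ 753 N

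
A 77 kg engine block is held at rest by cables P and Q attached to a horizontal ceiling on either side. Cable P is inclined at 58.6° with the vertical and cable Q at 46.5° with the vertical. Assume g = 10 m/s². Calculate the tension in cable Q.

T_Q ≈ 681 N

Angles from the horizontal: cable P is 90° − 58.6° = 31.4°, cable Q is 90° − 46.5° = 43.5°.
Weight W = 77 × 10 = 770 N acts straight down.
Horizontal: T_P cos 31.4° = T_Q cos 43.5°  →  T_P = 0.8498 T_Q.
Vertical: T_P sin 31.4° + T_Q sin 43.5° = 770.
Substituting the horizontal relation into the vertical equation gives 1.131 T_Q = 770, so T_Q = 680.7 N.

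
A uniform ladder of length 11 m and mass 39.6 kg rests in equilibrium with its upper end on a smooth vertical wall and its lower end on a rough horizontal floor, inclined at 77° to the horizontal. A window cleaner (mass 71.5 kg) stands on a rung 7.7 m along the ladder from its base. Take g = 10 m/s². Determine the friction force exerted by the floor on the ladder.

Torques about the foot: N_wall · 11 sin 77° = 39.6×10×5.5 cos 77° + 71.5×10×7.7 cos 77° → N_wall = 161.26 N.
ΣF_x = 0: f_floor = N_wall = 161.26 N.

f ≈ 161 N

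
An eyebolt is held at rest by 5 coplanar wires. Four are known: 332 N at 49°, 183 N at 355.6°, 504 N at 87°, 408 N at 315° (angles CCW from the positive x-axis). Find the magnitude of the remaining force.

Sum the known components: ΣF_x = 715.1 N, ΣF_y = 451.3 N.
For equilibrium the remaining force must supply (−ΣF_x, −ΣF_y) = (-715.1, -451.3) N.
Magnitude = √((-715.1)² + (-451.3)²) = 845.7 N; direction = atan2(-451.3, -715.1) = 212.3°.

F ≈ 846 N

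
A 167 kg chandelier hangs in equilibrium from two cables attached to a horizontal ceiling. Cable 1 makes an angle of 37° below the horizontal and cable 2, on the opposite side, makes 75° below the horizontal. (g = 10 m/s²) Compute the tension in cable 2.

Weight W = 167 × 10 = 1670 N acts straight down.
Horizontal: T_1 cos 37° = T_2 cos 75°  →  T_1 = 0.3241 T_2.
Vertical: T_1 sin 37° + T_2 sin 75° = 1670.
Substituting the horizontal relation into the vertical equation gives 1.161 T_2 = 1670, so T_2 = 1438 N.

T_2 ≈ 1440 N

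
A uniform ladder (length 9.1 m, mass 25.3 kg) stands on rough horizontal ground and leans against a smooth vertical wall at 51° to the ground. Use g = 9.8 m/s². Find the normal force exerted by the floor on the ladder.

ΣF_y = 0: N_floor = 25.3×9.8 = 247.94 N.

N_floor ≈ 248 N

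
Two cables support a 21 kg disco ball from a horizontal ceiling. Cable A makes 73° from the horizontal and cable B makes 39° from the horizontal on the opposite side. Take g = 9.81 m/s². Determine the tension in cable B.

T_B ≈ 65 N

Weight W = 21 × 9.81 = 206 N acts straight down.
Horizontal: T_A cos 73° = T_B cos 39°  →  T_A = 2.658 T_B.
Vertical: T_A sin 73° + T_B sin 39° = 206.
Substituting the horizontal relation into the vertical equation gives 3.171 T_B = 206, so T_B = 64.96 N.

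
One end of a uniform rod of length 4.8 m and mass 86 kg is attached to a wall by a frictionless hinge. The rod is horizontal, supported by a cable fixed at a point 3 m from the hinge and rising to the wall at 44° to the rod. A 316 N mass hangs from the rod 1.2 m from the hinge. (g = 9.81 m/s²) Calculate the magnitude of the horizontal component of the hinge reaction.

Take torques about the hinge: T sin 44° · 3 = 86×9.81×2.4 + 316×1.2 = 2404 N·m.
So T = 2404 / (0.6947 × 3) = 1153.6 N.
ΣF_x = 0: H_x = T cos 44° = 829.8 N.

H_x ≈ 830 N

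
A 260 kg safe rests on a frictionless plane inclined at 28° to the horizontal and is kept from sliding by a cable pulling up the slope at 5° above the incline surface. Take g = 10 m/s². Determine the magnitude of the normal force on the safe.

N ≈ 2190 N

Take axes along and perpendicular to the incline. Weight components: W sin 28° = 1221 N down-slope, W cos 28° = 2296 N into the surface.
Along incline: T cos 5° = W sin 28° → T = 1225 N.
Perpendicular: N = W cos 28° − T sin 5° = 2189 N.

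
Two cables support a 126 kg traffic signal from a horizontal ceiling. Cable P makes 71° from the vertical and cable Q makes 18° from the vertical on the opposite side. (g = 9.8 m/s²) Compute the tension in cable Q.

Angles from the horizontal: cable P is 90° − 71° = 19°, cable Q is 90° − 18° = 72°.
Weight W = 126 × 9.8 = 1235 N acts straight down.
Horizontal: T_P cos 19° = T_Q cos 72°  →  T_P = 0.3268 T_Q.
Vertical: T_P sin 19° + T_Q sin 72° = 1235.
Substituting the horizontal relation into the vertical equation gives 1.057 T_Q = 1235, so T_Q = 1168 N.

T_Q ≈ 1170 N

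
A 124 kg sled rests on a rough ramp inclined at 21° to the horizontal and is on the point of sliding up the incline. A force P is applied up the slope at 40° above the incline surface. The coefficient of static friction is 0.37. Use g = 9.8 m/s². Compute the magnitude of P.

P ≈ 852 N

On the verge of sliding up the incline, friction equals μN and acts down the slope.
Perpendicular: N + P sin 40° = W cos 21° = 1134 N.
Along incline: P cos 40° = W sin 21° + μN  with W sin 21° = 435.5 N.
Solving the pair for P and N: P = 851.9 N, N = 586.9 N (and f = μN = 217.1 N).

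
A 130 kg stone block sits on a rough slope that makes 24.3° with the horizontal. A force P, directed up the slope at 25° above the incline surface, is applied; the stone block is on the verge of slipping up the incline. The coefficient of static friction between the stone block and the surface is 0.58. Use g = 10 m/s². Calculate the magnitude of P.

On the verge of sliding up the incline, friction equals μN and acts down the slope.
Perpendicular: N + P sin 25° = W cos 24.3° = 1185 N.
Along incline: P cos 25° = W sin 24.3° + μN  with W sin 24.3° = 535 N.
Solving the pair for P and N: P = 1061 N, N = 736.2 N (and f = μN = 427 N).

P ≈ 1060 N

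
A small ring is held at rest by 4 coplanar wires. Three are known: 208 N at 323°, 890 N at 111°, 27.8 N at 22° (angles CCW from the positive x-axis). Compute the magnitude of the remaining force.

Sum the known components: ΣF_x = -127.1 N, ΣF_y = 716.1 N.
For equilibrium the remaining force must supply (−ΣF_x, −ΣF_y) = (127.1, -716.1) N.
Magnitude = √((127.1)² + (-716.1)²) = 727.3 N; direction = atan2(-716.1, 127.1) = 280.1°.

F ≈ 727 N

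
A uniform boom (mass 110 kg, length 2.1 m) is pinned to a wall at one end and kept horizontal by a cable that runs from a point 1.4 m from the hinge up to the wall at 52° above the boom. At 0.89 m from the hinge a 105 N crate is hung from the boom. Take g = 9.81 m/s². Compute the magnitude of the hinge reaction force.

|H| ≈ 751 N

Take torques about the hinge: T sin 52° · 1.4 = 110×9.81×1.05 + 105×0.89 = 1226.5 N·m.
So T = 1226.5 / (0.7880 × 1.4) = 1111.8 N.
ΣF_x = 0: H_x = T cos 52° = 684.46 N.
ΣF_y = 0: H_y = (110×9.81 + 105) − T sin 52° = 1184.1 − 876.08 = 308.02 N.
|H| = √(H_x² + H_y²) = √((684.46)² + (308.02)²) = 750.58 N.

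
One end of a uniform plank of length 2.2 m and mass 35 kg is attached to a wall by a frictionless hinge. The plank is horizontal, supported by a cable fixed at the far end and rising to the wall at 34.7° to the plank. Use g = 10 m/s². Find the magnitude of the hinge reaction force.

Take torques about the hinge: T sin 34.7° · 2.2 = 35×10×1.1 = 385 N·m.
So T = 385 / (0.5693 × 2.2) = 307.41 N.
ΣF_x = 0: H_x = T cos 34.7° = 252.73 N.
ΣF_y = 0: H_y = (35×10) − T sin 34.7° = 350 − 175 = 175 N.
|H| = √(H_x² + H_y²) = √((252.73)² + (175)²) = 307.41 N.

|H| ≈ 307 N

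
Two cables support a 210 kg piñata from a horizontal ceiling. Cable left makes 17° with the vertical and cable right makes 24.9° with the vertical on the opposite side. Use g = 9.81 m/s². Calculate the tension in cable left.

T_left ≈ 1300 N

Angles from the horizontal: cable left is 90° − 17° = 73°, cable right is 90° − 24.9° = 65.1°.
Weight W = 210 × 9.81 = 2060 N acts straight down.
Horizontal: T_left cos 73° = T_right cos 65.1°  →  T_right = 0.6944 T_left.
Vertical: T_left sin 73° + T_right sin 65.1° = 2060.
Substituting the horizontal relation into the vertical equation gives 1.586 T_left = 2060, so T_left = 1299 N.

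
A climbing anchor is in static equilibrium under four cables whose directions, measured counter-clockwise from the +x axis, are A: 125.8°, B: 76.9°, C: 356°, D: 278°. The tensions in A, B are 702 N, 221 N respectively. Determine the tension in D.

T_D ≈ 774 N

Resolve: ΣF_x = 702 cos 125.8° + 221 cos 76.9° + T_C cos 356° + T_D cos 278° = 0.
        ΣF_y = 702 sin 125.8° + 221 sin 76.9° + T_C sin 356° + T_D sin 278° = 0.
The known terms sum to (-360.6, 784.6) N, so 0.9976 T_C + 0.1392 T_D = 360.6 and -0.0698 T_C − 0.9903 T_D = -784.6.
Solving simultaneously: T_C = 253.4 N, T_D = 774.5 N.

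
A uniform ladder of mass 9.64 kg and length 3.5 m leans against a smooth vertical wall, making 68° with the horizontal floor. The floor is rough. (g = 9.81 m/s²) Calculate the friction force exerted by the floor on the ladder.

Torques about the foot: N_wall · 3.5 sin 68° = 9.64×9.81×1.75 cos 68° → N_wall = 19.104 N.
ΣF_x = 0: f_floor = N_wall = 19.104 N.

f ≈ 19.1 N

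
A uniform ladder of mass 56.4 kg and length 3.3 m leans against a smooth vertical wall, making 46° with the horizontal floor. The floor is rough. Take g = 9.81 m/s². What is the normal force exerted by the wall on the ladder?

Torques about the foot: N_wall · 3.3 sin 46° = 56.4×9.81×1.65 cos 46° → N_wall = 267.15 N.

N_wall ≈ 267 N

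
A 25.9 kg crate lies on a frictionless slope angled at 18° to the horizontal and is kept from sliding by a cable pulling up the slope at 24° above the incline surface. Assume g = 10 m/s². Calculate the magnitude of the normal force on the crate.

N ≈ 211 N

Take axes along and perpendicular to the incline. Weight components: W sin 18° = 80.04 N down-slope, W cos 18° = 246.3 N into the surface.
Along incline: T cos 24° = W sin 18° → T = 87.61 N.
Perpendicular: N = W cos 18° − T sin 24° = 210.7 N.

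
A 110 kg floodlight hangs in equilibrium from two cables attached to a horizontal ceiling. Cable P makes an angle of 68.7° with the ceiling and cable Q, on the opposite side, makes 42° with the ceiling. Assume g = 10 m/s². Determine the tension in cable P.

T_P ≈ 874 N

Weight W = 110 × 10 = 1100 N acts straight down.
Horizontal: T_P cos 68.7° = T_Q cos 42°  →  T_Q = 0.4888 T_P.
Vertical: T_P sin 68.7° + T_Q sin 42° = 1100.
Substituting the horizontal relation into the vertical equation gives 1.259 T_P = 1100, so T_P = 873.9 N.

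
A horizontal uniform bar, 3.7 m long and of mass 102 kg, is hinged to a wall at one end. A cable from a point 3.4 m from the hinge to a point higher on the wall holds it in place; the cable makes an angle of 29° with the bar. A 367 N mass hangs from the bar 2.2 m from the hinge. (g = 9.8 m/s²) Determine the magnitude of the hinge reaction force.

|H| ≈ 1530 N

Take torques about the hinge: T sin 29° · 3.4 = 102×9.8×1.85 + 367×2.2 = 2656.7 N·m.
So T = 2656.7 / (0.4848 × 3.4) = 1611.7 N.
ΣF_x = 0: H_x = T cos 29° = 1409.6 N.
ΣF_y = 0: H_y = (102×9.8 + 367) − T sin 29° = 1366.6 − 781.37 = 585.23 N.
|H| = √(H_x² + H_y²) = √((1409.6)² + (585.23)²) = 1526.3 N.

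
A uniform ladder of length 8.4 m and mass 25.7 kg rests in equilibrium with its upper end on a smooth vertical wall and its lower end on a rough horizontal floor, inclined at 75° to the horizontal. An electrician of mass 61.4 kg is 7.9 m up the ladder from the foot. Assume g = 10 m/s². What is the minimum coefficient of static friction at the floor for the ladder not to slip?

μ_min ≈ 0.217

ΣF_y = 0: N_floor = 25.7×10 + 61.4×10 = 871 N.
Torques about the foot: N_wall · 8.4 sin 75° = 25.7×10×4.2 cos 75° + 61.4×10×7.9 cos 75° → N_wall = 189.16 N.
ΣF_x = 0: f_floor = N_wall = 189.16 N.
μ_min = f_floor / N_floor = 189.16 / 871 = 0.2172.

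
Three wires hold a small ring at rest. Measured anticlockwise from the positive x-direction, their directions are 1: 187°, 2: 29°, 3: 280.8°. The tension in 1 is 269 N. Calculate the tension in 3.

T_3 ≈ 106 N

Resolve: ΣF_x = 269 cos 187° + T_2 cos 29° + T_3 cos 280.8° = 0.
        ΣF_y = 269 sin 187° + T_2 sin 29° + T_3 sin 280.8° = 0.
The known terms sum to (-267, -32.78) N, so 0.8746 T_2 + 0.1874 T_3 = 267 and 0.4848 T_2 − 0.9823 T_3 = 32.78.
Solving simultaneously: T_2 = 282.5 N, T_3 = 106.1 N.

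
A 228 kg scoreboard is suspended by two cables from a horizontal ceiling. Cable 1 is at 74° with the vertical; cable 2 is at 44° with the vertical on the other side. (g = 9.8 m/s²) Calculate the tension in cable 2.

Angles from the horizontal: cable 1 is 90° − 74° = 16°, cable 2 is 90° − 44° = 46°.
Weight W = 228 × 9.8 = 2234 N acts straight down.
Horizontal: T_1 cos 16° = T_2 cos 46°  →  T_1 = 0.7227 T_2.
Vertical: T_1 sin 16° + T_2 sin 46° = 2234.
Substituting the horizontal relation into the vertical equation gives 0.9185 T_2 = 2234, so T_2 = 2433 N.

T_2 ≈ 2430 N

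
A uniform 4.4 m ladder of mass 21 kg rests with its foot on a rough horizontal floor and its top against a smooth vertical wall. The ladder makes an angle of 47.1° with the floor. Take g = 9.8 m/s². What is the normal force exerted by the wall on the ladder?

Torques about the foot: N_wall · 4.4 sin 47.1° = 21×9.8×2.2 cos 47.1° → N_wall = 95.621 N.

N_wall ≈ 95.6 N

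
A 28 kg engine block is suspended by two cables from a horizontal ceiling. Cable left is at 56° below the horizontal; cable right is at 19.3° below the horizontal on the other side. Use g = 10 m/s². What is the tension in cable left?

Weight W = 28 × 10 = 280 N acts straight down.
Horizontal: T_left cos 56° = T_right cos 19.3°  →  T_right = 0.5925 T_left.
Vertical: T_left sin 56° + T_right sin 19.3° = 280.
Substituting the horizontal relation into the vertical equation gives 1.025 T_left = 280, so T_left = 273.2 N.

T_left ≈ 273 N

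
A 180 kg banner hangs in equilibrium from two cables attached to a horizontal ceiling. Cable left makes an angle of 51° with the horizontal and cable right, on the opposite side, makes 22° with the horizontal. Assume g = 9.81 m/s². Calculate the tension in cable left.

Weight W = 180 × 9.81 = 1766 N acts straight down.
Horizontal: T_left cos 51° = T_right cos 22°  →  T_right = 0.6787 T_left.
Vertical: T_left sin 51° + T_right sin 22° = 1766.
Substituting the horizontal relation into the vertical equation gives 1.031 T_left = 1766, so T_left = 1712 N.

T_left ≈ 1710 N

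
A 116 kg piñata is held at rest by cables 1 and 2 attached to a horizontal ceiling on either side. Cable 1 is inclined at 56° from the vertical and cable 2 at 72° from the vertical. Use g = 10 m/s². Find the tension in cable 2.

Angles from the horizontal: cable 1 is 90° − 56° = 34°, cable 2 is 90° − 72° = 18°.
Weight W = 116 × 10 = 1160 N acts straight down.
Horizontal: T_1 cos 34° = T_2 cos 18°  →  T_1 = 1.147 T_2.
Vertical: T_1 sin 34° + T_2 sin 18° = 1160.
Substituting the horizontal relation into the vertical equation gives 0.9505 T_2 = 1160, so T_2 = 1220 N.

T_2 ≈ 1220 N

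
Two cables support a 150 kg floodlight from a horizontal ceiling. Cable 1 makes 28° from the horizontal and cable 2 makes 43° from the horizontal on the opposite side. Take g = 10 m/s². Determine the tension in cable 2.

Weight W = 150 × 10 = 1500 N acts straight down.
Horizontal: T_1 cos 28° = T_2 cos 43°  →  T_1 = 0.8283 T_2.
Vertical: T_1 sin 28° + T_2 sin 43° = 1500.
Substituting the horizontal relation into the vertical equation gives 1.071 T_2 = 1500, so T_2 = 1401 N.

T_2 ≈ 1400 N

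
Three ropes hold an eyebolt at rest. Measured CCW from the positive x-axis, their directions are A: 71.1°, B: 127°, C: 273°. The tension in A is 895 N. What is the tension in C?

Resolve: ΣF_x = 895 cos 71.1° + T_B cos 127° + T_C cos 273° = 0.
        ΣF_y = 895 sin 71.1° + T_B sin 127° + T_C sin 273° = 0.
The known terms sum to (289.9, 846.7) N, so -0.6018 T_B + 0.0523 T_C = -289.9 and 0.7986 T_B − 0.9986 T_C = -846.7.
Solving simultaneously: T_B = 597 N, T_C = 1325 N.

T_C ≈ 1330 N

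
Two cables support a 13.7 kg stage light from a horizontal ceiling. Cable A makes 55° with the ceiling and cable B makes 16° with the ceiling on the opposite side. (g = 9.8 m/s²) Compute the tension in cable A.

T_A ≈ 136 N

Weight W = 13.7 × 9.8 = 134.3 N acts straight down.
Horizontal: T_A cos 55° = T_B cos 16°  →  T_B = 0.5967 T_A.
Vertical: T_A sin 55° + T_B sin 16° = 134.3.
Substituting the horizontal relation into the vertical equation gives 0.9836 T_A = 134.3, so T_A = 136.5 N.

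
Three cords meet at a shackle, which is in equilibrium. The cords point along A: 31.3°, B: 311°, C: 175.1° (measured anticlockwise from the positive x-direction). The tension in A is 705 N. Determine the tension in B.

T_B ≈ 598 N

Resolve: ΣF_x = 705 cos 31.3° + T_B cos 311° + T_C cos 175.1° = 0.
        ΣF_y = 705 sin 31.3° + T_B sin 311° + T_C sin 175.1° = 0.
The known terms sum to (602.4, 366.3) N, so 0.6561 T_B − 0.9963 T_C = -602.4 and -0.7547 T_B + 0.0854 T_C = -366.3.
Solving simultaneously: T_B = 598.3 N, T_C = 998.6 N.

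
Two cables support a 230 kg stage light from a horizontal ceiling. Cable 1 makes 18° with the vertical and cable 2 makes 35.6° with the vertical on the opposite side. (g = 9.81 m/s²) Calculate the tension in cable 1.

Angles from the horizontal: cable 1 is 90° − 18° = 72°, cable 2 is 90° − 35.6° = 54.4°.
Weight W = 230 × 9.81 = 2256 N acts straight down.
Horizontal: T_1 cos 72° = T_2 cos 54.4°  →  T_2 = 0.5308 T_1.
Vertical: T_1 sin 72° + T_2 sin 54.4° = 2256.
Substituting the horizontal relation into the vertical equation gives 1.383 T_1 = 2256, so T_1 = 1632 N.

T_1 ≈ 1630 N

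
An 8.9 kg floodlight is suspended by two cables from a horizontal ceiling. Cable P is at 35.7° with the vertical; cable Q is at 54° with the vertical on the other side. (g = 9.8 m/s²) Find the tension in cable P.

Angles from the horizontal: cable P is 90° − 35.7° = 54.3°, cable Q is 90° − 54° = 36°.
Weight W = 8.9 × 9.8 = 87.22 N acts straight down.
Horizontal: T_P cos 54.3° = T_Q cos 36°  →  T_Q = 0.7213 T_P.
Vertical: T_P sin 54.3° + T_Q sin 36° = 87.22.
Substituting the horizontal relation into the vertical equation gives 1.236 T_P = 87.22, so T_P = 70.56 N.

T_P ≈ 70.6 N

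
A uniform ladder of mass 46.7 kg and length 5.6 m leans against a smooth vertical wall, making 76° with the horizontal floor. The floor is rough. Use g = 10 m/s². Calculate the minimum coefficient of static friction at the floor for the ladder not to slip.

μ_min ≈ 0.125

ΣF_y = 0: N_floor = 46.7×10 = 467 N.
Torques about the foot: N_wall · 5.6 sin 76° = 46.7×10×2.8 cos 76° → N_wall = 58.218 N.
ΣF_x = 0: f_floor = N_wall = 58.218 N.
μ_min = f_floor / N_floor = 58.218 / 467 = 0.1247.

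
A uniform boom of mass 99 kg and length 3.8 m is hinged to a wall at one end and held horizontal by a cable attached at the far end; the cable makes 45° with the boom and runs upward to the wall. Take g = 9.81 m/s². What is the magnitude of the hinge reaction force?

|H| ≈ 687 N

Take torques about the hinge: T sin 45° · 3.8 = 99×9.81×1.9 = 1845.3 N·m.
So T = 1845.3 / (0.7071 × 3.8) = 686.74 N.
ΣF_x = 0: H_x = T cos 45° = 485.6 N.
ΣF_y = 0: H_y = (99×9.81) − T sin 45° = 971.19 − 485.6 = 485.6 N.
|H| = √(H_x² + H_y²) = √((485.6)² + (485.6)²) = 686.74 N.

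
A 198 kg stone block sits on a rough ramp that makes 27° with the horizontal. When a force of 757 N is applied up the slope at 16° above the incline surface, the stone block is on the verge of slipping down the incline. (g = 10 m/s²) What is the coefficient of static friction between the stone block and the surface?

μ ≈ 0.110

On the verge of sliding down the incline, friction is at its maximum μN and acts up the slope.
Perpendicular to incline: N = W cos 27° − P sin 16° = 1764 − 208.7 = 1556 N.
Along incline: P cos 16° + μN = W sin 27° → μ = (W sin 27° − P cos 16°) / N = 0.1101.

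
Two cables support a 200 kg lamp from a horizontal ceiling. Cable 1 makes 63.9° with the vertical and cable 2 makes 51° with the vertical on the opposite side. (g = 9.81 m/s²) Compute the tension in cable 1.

T_1 ≈ 1680 N

Angles from the horizontal: cable 1 is 90° − 63.9° = 26.1°, cable 2 is 90° − 51° = 39°.
Weight W = 200 × 9.81 = 1962 N acts straight down.
Horizontal: T_1 cos 26.1° = T_2 cos 39°  →  T_2 = 1.156 T_1.
Vertical: T_1 sin 26.1° + T_2 sin 39° = 1962.
Substituting the horizontal relation into the vertical equation gives 1.167 T_1 = 1962, so T_1 = 1681 N.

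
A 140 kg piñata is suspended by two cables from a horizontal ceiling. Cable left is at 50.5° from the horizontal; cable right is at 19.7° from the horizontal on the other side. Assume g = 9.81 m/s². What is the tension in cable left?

T_left ≈ 1370 N

Weight W = 140 × 9.81 = 1373 N acts straight down.
Horizontal: T_left cos 50.5° = T_right cos 19.7°  →  T_right = 0.6756 T_left.
Vertical: T_left sin 50.5° + T_right sin 19.7° = 1373.
Substituting the horizontal relation into the vertical equation gives 0.9994 T_left = 1373, so T_left = 1374 N.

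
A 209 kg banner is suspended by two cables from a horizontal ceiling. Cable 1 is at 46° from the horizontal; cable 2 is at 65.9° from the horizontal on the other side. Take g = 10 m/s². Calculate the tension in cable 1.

Weight W = 209 × 10 = 2090 N acts straight down.
Horizontal: T_1 cos 46° = T_2 cos 65.9°  →  T_2 = 1.701 T_1.
Vertical: T_1 sin 46° + T_2 sin 65.9° = 2090.
Substituting the horizontal relation into the vertical equation gives 2.272 T_1 = 2090, so T_1 = 919.8 N.

T_1 ≈ 920 N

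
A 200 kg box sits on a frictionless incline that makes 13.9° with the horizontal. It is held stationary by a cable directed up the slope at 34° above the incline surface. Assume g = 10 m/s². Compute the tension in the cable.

Take axes along and perpendicular to the incline. Weight components: W sin 13.9° = 480.5 N down-slope, W cos 13.9° = 1941 N into the surface.
Along incline: T cos 34° = W sin 13.9° → T = 579.5 N.
Perpendicular: N = W cos 13.9° − T sin 34° = 1617 N.

T ≈ 580 N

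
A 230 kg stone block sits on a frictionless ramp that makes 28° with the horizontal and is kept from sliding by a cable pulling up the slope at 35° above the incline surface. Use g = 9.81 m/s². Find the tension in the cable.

T ≈ 1290 N

Take axes along and perpendicular to the incline. Weight components: W sin 28° = 1059 N down-slope, W cos 28° = 1992 N into the surface.
Along incline: T cos 35° = W sin 28° → T = 1293 N.
Perpendicular: N = W cos 28° − T sin 35° = 1250 N.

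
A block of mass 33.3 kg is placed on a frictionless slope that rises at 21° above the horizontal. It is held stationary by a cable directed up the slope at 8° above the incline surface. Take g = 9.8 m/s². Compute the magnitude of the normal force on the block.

N ≈ 288 N

Take axes along and perpendicular to the incline. Weight components: W sin 21° = 116.9 N down-slope, W cos 21° = 304.7 N into the surface.
Along incline: T cos 8° = W sin 21° → T = 118.1 N.
Perpendicular: N = W cos 21° − T sin 8° = 288.2 N.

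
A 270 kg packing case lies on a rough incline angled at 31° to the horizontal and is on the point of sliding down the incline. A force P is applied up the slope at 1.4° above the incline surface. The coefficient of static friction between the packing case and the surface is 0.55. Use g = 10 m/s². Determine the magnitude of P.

P ≈ 119 N

On the verge of sliding down the incline, friction equals μN and acts up the slope.
Perpendicular: N + P sin 1.4° = W cos 31° = 2314 N.
Along incline: P cos 1.4° + μN = W sin 31° with W sin 31° = 1391 N.
Solving the pair for P and N: P = 119.3 N, N = 2311 N (and f = μN = 1271 N).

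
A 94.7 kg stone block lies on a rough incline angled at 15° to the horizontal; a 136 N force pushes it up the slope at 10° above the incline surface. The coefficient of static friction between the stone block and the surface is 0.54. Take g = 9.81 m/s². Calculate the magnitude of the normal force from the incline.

Axes along / perpendicular to the incline. W sin 15° = 240.4 N down-slope; W cos 15° = 897.4 N into the surface.
Perpendicular: N = W cos 15° − P sin 10° = 897.4 − 23.62 = 873.7 N.
Along incline: P cos 10° + f = W sin 15° (friction acts up-slope) → f = 240.4 − 133.9 = 106.5 N.
|f| = 106.5 N ≤ μN = 471.8 N, so the stone block is indeed static.

N ≈ 874 N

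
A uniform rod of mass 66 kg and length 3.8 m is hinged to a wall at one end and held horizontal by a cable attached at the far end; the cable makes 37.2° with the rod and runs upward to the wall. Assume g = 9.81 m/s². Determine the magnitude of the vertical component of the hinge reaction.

|H_y| ≈ 324 N

Take torques about the hinge: T sin 37.2° · 3.8 = 66×9.81×1.9 = 1230.2 N·m.
So T = 1230.2 / (0.6046 × 3.8) = 535.45 N.
ΣF_y = 0: H_y = (66×9.81) − T sin 37.2° = 647.46 − 323.73 = 323.73 N.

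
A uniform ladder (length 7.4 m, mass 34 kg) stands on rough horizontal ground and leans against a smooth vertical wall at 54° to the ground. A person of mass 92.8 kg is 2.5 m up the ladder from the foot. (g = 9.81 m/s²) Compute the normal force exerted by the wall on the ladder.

Torques about the foot: N_wall · 7.4 sin 54° = 34×9.81×3.7 cos 54° + 92.8×9.81×2.5 cos 54° → N_wall = 344.62 N.

N_wall ≈ 345 N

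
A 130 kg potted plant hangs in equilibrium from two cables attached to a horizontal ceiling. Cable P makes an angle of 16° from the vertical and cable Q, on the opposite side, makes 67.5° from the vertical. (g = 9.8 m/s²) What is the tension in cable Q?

T_Q ≈ 353 N

Angles from the horizontal: cable P is 90° − 16° = 74°, cable Q is 90° − 67.5° = 22.5°.
Weight W = 130 × 9.8 = 1274 N acts straight down.
Horizontal: T_P cos 74° = T_Q cos 22.5°  →  T_P = 3.352 T_Q.
Vertical: T_P sin 74° + T_Q sin 22.5° = 1274.
Substituting the horizontal relation into the vertical equation gives 3.605 T_Q = 1274, so T_Q = 353.4 N.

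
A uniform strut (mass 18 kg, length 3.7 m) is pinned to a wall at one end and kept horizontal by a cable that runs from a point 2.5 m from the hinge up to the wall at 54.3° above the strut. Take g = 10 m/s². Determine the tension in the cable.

T ≈ 164 N

Take torques about the hinge: T sin 54.3° · 2.5 = 18×10×1.85 = 333 N·m.
So T = 333 / (0.8121 × 2.5) = 164.02 N.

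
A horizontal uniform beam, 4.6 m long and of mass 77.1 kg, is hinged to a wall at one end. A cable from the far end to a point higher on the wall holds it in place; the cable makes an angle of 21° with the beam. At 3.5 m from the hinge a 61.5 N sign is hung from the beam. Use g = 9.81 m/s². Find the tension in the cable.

T ≈ 1190 N

Take torques about the hinge: T sin 21° · 4.6 = 77.1×9.81×2.3 + 61.5×3.5 = 1954.9 N·m.
So T = 1954.9 / (0.3584 × 4.6) = 1185.8 N.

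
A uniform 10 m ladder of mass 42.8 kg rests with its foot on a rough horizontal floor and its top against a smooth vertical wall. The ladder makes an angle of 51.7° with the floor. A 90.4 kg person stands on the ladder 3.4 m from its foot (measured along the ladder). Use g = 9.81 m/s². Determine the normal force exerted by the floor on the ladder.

N_floor ≈ 1310 N

ΣF_y = 0: N_floor = 42.8×9.81 + 90.4×9.81 = 1306.7 N.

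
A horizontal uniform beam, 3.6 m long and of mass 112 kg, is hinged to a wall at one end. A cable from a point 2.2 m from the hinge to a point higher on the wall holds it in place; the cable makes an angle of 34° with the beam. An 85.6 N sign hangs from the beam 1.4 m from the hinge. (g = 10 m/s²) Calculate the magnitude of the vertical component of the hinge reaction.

|H_y| ≈ 235 N

Take torques about the hinge: T sin 34° · 2.2 = 112×10×1.8 + 85.6×1.4 = 2135.8 N·m.
So T = 2135.8 / (0.5592 × 2.2) = 1736.1 N.
ΣF_y = 0: H_y = (112×10 + 85.6) − T sin 34° = 1205.6 − 970.84 = 234.76 N.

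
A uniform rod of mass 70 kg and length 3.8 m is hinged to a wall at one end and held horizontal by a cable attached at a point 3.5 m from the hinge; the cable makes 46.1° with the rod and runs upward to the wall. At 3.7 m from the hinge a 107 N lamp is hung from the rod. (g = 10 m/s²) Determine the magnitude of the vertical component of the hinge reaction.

|H_y| ≈ 314 N

Take torques about the hinge: T sin 46.1° · 3.5 = 70×10×1.9 + 107×3.7 = 1725.9 N·m.
So T = 1725.9 / (0.7206 × 3.5) = 684.36 N.
ΣF_y = 0: H_y = (70×10 + 107) − T sin 46.1° = 807 − 493.11 = 313.89 N.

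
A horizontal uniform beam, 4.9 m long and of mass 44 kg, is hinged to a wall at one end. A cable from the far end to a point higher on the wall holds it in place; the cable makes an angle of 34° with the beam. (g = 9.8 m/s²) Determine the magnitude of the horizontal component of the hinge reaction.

H_x ≈ 320 N

Take torques about the hinge: T sin 34° · 4.9 = 44×9.8×2.45 = 1056.4 N·m.
So T = 1056.4 / (0.5592 × 4.9) = 385.56 N.
ΣF_x = 0: H_x = T cos 34° = 319.64 N.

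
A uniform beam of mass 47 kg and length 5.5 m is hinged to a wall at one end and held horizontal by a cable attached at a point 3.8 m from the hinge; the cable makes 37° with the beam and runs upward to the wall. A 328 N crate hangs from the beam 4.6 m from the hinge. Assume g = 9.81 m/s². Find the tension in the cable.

T ≈ 1210 N

Take torques about the hinge: T sin 37° · 3.8 = 47×9.81×2.75 + 328×4.6 = 2776.7 N·m.
So T = 2776.7 / (0.6018 × 3.8) = 1214.2 N.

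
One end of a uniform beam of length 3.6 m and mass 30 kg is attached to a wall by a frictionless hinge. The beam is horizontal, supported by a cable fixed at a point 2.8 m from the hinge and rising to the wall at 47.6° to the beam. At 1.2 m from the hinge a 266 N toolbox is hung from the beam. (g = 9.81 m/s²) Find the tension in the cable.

T ≈ 411 N

Take torques about the hinge: T sin 47.6° · 2.8 = 30×9.81×1.8 + 266×1.2 = 848.94 N·m.
So T = 848.94 / (0.7385 × 2.8) = 410.58 N.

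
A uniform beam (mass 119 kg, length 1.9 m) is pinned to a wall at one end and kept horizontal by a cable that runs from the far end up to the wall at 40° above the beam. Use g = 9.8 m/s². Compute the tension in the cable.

T ≈ 907 N

Take torques about the hinge: T sin 40° · 1.9 = 119×9.8×0.95 = 1107.9 N·m.
So T = 1107.9 / (0.6428 × 1.9) = 907.14 N.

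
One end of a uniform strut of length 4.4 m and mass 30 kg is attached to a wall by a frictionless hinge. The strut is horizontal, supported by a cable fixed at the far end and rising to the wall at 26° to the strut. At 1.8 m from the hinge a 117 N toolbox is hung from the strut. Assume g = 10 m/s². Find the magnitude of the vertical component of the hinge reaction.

Take torques about the hinge: T sin 26° · 4.4 = 30×10×2.2 + 117×1.8 = 870.6 N·m.
So T = 870.6 / (0.4384 × 4.4) = 451.36 N.
ΣF_y = 0: H_y = (30×10 + 117) − T sin 26° = 417 − 197.86 = 219.14 N.

|H_y| ≈ 219 N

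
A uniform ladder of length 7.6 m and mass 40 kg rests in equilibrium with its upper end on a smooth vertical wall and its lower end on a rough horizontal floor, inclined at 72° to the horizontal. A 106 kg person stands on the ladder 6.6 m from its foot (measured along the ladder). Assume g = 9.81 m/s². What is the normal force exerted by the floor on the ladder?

N_floor ≈ 1430 N

ΣF_y = 0: N_floor = 40×9.81 + 106×9.81 = 1432.3 N.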